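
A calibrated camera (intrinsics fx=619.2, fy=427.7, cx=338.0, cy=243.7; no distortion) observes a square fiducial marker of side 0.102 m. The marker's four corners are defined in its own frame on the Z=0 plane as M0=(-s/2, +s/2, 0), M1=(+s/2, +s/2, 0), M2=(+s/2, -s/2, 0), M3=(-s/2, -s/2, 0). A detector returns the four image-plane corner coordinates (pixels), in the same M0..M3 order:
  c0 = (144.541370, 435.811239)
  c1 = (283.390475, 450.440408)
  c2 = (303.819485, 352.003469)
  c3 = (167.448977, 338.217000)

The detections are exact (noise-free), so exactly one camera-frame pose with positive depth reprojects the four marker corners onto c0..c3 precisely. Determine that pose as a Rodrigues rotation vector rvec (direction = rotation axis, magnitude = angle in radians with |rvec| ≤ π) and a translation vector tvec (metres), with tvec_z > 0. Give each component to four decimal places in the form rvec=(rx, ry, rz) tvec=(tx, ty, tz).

Intrinsics K: fx=619.2, fy=427.7, cx=338.0, cy=243.7
Marker side s = 0.102 m; corners in marker frame (Z=0):
  M0 = (-0.0510, +0.0510, 0)
  M1 = (+0.0510, +0.0510, 0)
  M2 = (+0.0510, -0.0510, 0)
  M3 = (-0.0510, -0.0510, 0)
Detected image corners:
  c0 = (144.541370, 435.811239) px
  c1 = (283.390475, 450.440408) px
  c2 = (303.819485, 352.003469) px
  c3 = (167.448977, 338.217000) px
Planar DLT: solve 8×8 A·h = b for H (H[2,2]=1):
  H  [+1336.10090 -254.19774 +224.70128]
  H  [+116.63734 +887.76817 +393.63330]
  H  [-0.05738 -0.18562 +1.00000]
B = K⁻¹H; ‖b₁‖=2.211055, ‖b₂‖=2.211055; λ = 2/(‖b₁‖+‖b₂‖) = 0.452273, sign → tz>0 ⇒ λ=+0.452273
r₁ = λ·B[:,0] = (+0.99007,+0.13813,-0.02595); r₂ = λ·B[:,1] = (-0.13984,+0.98661,-0.08395)
r₃ = r₁×r₂ = (+0.01401,+0.08675,+0.99613); SVD([r₁ r₂ r₃]) → R = UVᵀ:
  R  [+0.99007 -0.13984 +0.01401]
  R  [+0.13813 +0.98661 +0.08675]
  R  [-0.02595 -0.08395 +0.99613]
t = (-0.08276, +0.15855, +0.45227) m
tr R = 2.972815; θ = arccos((tr R − 1)/2) = 0.165067 rad = 9.458°
axis k = ((R−Rᵀ)₃₂, (R−Rᵀ)₁₃, (R−Rᵀ)₂₁) / (2 sinθ) = (-0.519416, +0.121601, +0.845825)
rvec = θ·k = (-0.085739, +0.020072, +0.139618)

rvec=(-0.0857, 0.0201, 0.1396) tvec=(-0.0828, 0.1585, 0.4523)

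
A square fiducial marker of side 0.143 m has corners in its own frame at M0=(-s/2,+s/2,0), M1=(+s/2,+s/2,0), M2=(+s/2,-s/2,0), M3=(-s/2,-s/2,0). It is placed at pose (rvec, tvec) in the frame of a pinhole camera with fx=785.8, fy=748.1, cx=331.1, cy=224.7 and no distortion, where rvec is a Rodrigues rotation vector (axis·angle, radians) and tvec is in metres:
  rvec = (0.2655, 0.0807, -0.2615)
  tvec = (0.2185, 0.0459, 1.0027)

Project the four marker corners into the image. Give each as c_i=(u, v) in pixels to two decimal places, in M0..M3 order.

c0=(459.94, 319.24) c1=(568.89, 294.90) c2=(546.97, 195.46) c3=(434.48, 222.29)

Intrinsics K: fx=785.8, fy=748.1, cx=331.1, cy=224.7
Marker side s = 0.143 m; corners in marker frame (Z=0):
  M0 = (-0.0715, +0.0715, 0)
  M1 = (+0.0715, +0.0715, 0)
  M2 = (+0.0715, -0.0715, 0)
  M3 = (-0.0715, -0.0715, 0)
rvec = (0.2655, 0.0807, -0.2615), |rvec| = θ = 0.38129 rad = 21.847°
Rodrigues: sinθ=0.37212, 1−cosθ=0.07182; R = I + sinθ·[k]× + (1−cosθ)·[k]×²:
    [+0.96300 +0.26579 +0.04446]
    [-0.24463 +0.93140 -0.26954]
    [-0.11305 +0.24869 +0.96196]
t = (0.2185, 0.0459, 1.0027) m
M0: Pc = R·M0+t = (+0.16865, +0.12999, +1.02856); u = 785.8·(+0.16865)/1.02856 + 331.1 = 459.9443, v = 748.1·(+0.12999)/1.02856 + 224.7 = 319.2419
M1: Pc = R·M1+t = (+0.30636, +0.09500, +1.01240); u = 785.8·(+0.30636)/1.01240 + 331.1 = 568.8888, v = 748.1·(+0.09500)/1.01240 + 224.7 = 294.9024
M2: Pc = R·M2+t = (+0.26835, -0.03819, +0.97684); u = 785.8·(+0.26835)/0.97684 + 331.1 = 546.9704, v = 748.1·(-0.03819)/0.97684 + 224.7 = 195.4557
M3: Pc = R·M3+t = (+0.13064, -0.00320, +0.99300); u = 785.8·(+0.13064)/0.99300 + 331.1 = 434.4811, v = 748.1·(-0.00320)/0.99300 + 224.7 = 222.2859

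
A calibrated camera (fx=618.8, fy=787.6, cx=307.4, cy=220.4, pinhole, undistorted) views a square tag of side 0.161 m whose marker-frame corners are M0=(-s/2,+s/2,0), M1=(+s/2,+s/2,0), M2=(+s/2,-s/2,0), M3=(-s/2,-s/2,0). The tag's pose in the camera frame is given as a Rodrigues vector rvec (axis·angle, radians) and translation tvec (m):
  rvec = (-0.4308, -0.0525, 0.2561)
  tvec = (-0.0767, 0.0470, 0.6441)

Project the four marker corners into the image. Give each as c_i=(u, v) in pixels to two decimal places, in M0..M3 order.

Intrinsics K: fx=618.8, fy=787.6, cx=307.4, cy=220.4
Marker side s = 0.161 m; corners in marker frame (Z=0):
  M0 = (-0.0805, +0.0805, 0)
  M1 = (+0.0805, +0.0805, 0)
  M2 = (+0.0805, -0.0805, 0)
  M3 = (-0.0805, -0.0805, 0)
rvec = (-0.4308, -0.0525, 0.2561), |rvec| = θ = 0.50392 rad = 28.872°
Rodrigues: sinθ=0.48286, 1−cosθ=0.12430; R = I + sinθ·[k]× + (1−cosθ)·[k]×²:
    [+0.96655 -0.23433 -0.10431]
    [+0.25647 +0.87705 +0.40622]
    [-0.00370 -0.41938 +0.90780]
t = (-0.0767, 0.0470, 0.6441) m
M0: Pc = R·M0+t = (-0.17337, +0.09696, +0.61064); u = 618.8·(-0.17337)/0.61064 + 307.4 = 131.7124, v = 787.6·(+0.09696)/0.61064 + 220.4 = 345.4544
M1: Pc = R·M1+t = (-0.01776, +0.13825, +0.61004); u = 618.8·(-0.01776)/0.61004 + 307.4 = 289.3887, v = 787.6·(+0.13825)/0.61004 + 220.4 = 398.8864
M2: Pc = R·M2+t = (+0.01997, -0.00296, +0.67756); u = 618.8·(+0.01997)/0.67756 + 307.4 = 325.6383, v = 787.6·(-0.00296)/0.67756 + 220.4 = 216.9633
M3: Pc = R·M3+t = (-0.13564, -0.04425, +0.67816); u = 618.8·(-0.13564)/0.67816 + 307.4 = 183.6291, v = 787.6·(-0.04425)/0.67816 + 220.4 = 169.0111

c0=(131.71, 345.45) c1=(289.39, 398.89) c2=(325.64, 216.96) c3=(183.63, 169.01)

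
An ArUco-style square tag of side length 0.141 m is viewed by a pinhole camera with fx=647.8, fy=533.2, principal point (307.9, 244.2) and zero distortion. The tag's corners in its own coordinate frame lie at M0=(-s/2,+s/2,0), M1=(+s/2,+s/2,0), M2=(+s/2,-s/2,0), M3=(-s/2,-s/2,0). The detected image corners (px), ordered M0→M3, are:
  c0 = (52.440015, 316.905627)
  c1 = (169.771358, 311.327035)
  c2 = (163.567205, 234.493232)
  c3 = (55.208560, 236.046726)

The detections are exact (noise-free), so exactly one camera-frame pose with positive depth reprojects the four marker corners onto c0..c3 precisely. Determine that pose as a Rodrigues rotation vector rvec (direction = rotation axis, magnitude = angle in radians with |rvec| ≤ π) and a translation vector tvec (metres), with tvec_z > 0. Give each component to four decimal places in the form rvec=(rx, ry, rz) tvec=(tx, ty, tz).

rvec=(-0.5269, -0.2760, -0.0994) tvec=(-0.2568, 0.0459, 0.8474)

Intrinsics K: fx=647.8, fy=533.2, cx=307.9, cy=244.2
Marker side s = 0.141 m; corners in marker frame (Z=0):
  M0 = (-0.0705, +0.0705, 0)
  M1 = (+0.0705, +0.0705, 0)
  M2 = (+0.0705, -0.0705, 0)
  M3 = (-0.0705, -0.0705, 0)
Detected image corners:
  c0 = (52.440015, 316.905627) px
  c1 = (169.771358, 311.327035) px
  c2 = (163.567205, 234.493232) px
  c3 = (55.208560, 236.046726) px
Planar DLT: solve 8×8 A·h = b for H (H[2,2]=1):
  H  [+836.12077 -49.79796 +111.55013]
  H  [+67.66616 +402.54277 +273.06931]
  H  [+0.33632 -0.56905 +1.00000]
B = K⁻¹H; ‖b₁‖=1.180119, ‖b₂‖=1.180119; λ = 2/(‖b₁‖+‖b₂‖) = 0.847372, sign → tz>0 ⇒ λ=+0.847372
r₁ = λ·B[:,0] = (+0.95826,-0.02298,+0.28499); r₂ = λ·B[:,1] = (+0.16405,+0.86057,-0.48219)
r₃ = r₁×r₂ = (-0.23417,+0.50882,+0.82842); SVD([r₁ r₂ r₃]) → R = UVᵀ:
  R  [+0.95826 +0.16405 -0.23417]
  R  [-0.02298 +0.86057 +0.50882]
  R  [+0.28499 -0.48219 +0.82842]
t = (-0.25684, +0.04588, +0.84737) m
tr R = 2.647239; θ = arccos((tr R − 1)/2) = 0.603032 rad = 34.551°
axis k = ((R−Rᵀ)₃₂, (R−Rᵀ)₁₃, (R−Rᵀ)₂₁) / (2 sinθ) = (-0.873686, -0.457695, -0.164890)
rvec = θ·k = (-0.526861, -0.276005, -0.099434)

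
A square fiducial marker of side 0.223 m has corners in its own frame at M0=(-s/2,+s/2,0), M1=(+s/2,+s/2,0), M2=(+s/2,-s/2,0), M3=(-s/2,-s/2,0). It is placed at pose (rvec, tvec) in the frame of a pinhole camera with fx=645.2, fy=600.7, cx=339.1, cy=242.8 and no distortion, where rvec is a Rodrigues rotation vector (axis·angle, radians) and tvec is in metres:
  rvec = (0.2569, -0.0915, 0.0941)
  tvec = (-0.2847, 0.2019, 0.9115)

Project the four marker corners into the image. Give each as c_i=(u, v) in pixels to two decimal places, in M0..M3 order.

Intrinsics K: fx=645.2, fy=600.7, cx=339.1, cy=242.8
Marker side s = 0.223 m; corners in marker frame (Z=0):
  M0 = (-0.1115, +0.1115, 0)
  M1 = (+0.1115, +0.1115, 0)
  M2 = (+0.1115, -0.1115, 0)
  M3 = (-0.1115, -0.1115, 0)
rvec = (0.2569, -0.0915, 0.0941), |rvec| = θ = 0.28849 rad = 16.529°
Rodrigues: sinθ=0.28450, 1−cosθ=0.04132; R = I + sinθ·[k]× + (1−cosθ)·[k]×²:
    [+0.99145 -0.10447 -0.07823]
    [+0.08113 +0.96283 -0.25763]
    [+0.10224 +0.24908 +0.96307]
t = (-0.2847, 0.2019, 0.9115) m
M0: Pc = R·M0+t = (-0.40689, +0.30021, +0.92787); u = 645.2·(-0.40689)/0.92787 + 339.1 = 56.1639, v = 600.7·(+0.30021)/0.92787 + 242.8 = 437.1545
M1: Pc = R·M1+t = (-0.18580, +0.31830, +0.95067); u = 645.2·(-0.18580)/0.95067 + 339.1 = 213.0000, v = 600.7·(+0.31830)/0.95067 + 242.8 = 443.9249
M2: Pc = R·M2+t = (-0.16251, +0.10359, +0.89513); u = 645.2·(-0.16251)/0.89513 + 339.1 = 221.9678, v = 600.7·(+0.10359)/0.89513 + 242.8 = 312.3169
M3: Pc = R·M3+t = (-0.38360, +0.08550, +0.87233); u = 645.2·(-0.38360)/0.87233 + 339.1 = 55.3798, v = 600.7·(+0.08550)/0.87233 + 242.8 = 301.6756

c0=(56.16, 437.15) c1=(213.00, 443.92) c2=(221.97, 312.32) c3=(55.38, 301.68)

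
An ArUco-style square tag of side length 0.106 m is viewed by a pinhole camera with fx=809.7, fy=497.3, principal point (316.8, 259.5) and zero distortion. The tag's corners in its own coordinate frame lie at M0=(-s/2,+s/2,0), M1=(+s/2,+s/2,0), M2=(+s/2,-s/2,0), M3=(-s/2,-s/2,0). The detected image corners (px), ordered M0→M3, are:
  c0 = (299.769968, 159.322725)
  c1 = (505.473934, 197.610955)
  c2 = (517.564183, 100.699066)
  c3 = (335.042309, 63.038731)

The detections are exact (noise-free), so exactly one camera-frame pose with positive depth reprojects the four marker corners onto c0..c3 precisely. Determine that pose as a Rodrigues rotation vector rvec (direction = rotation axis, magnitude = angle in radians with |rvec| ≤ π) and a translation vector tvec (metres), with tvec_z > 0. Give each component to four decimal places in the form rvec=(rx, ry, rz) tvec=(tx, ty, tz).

Intrinsics K: fx=809.7, fy=497.3, cx=316.8, cy=259.5
Marker side s = 0.106 m; corners in marker frame (Z=0):
  M0 = (-0.0530, +0.0530, 0)
  M1 = (+0.0530, +0.0530, 0)
  M2 = (+0.0530, -0.0530, 0)
  M3 = (-0.0530, -0.0530, 0)
Detected image corners:
  c0 = (299.769968, 159.322725) px
  c1 = (505.473934, 197.610955) px
  c2 = (517.564183, 100.699066) px
  c3 = (335.042309, 63.038731) px
Planar DLT: solve 8×8 A·h = b for H (H[2,2]=1):
  H  [+1975.89754 -669.84464 +417.01481]
  H  [+405.47529 +770.48609 +127.76394]
  H  [+0.36412 -1.08224 +1.00000]
B = K⁻¹H; ‖b₁‖=2.409069, ‖b₂‖=2.409069; λ = 2/(‖b₁‖+‖b₂‖) = 0.415098, sign → tz>0 ⇒ λ=+0.415098
r₁ = λ·B[:,0] = (+0.95382,+0.25958,+0.15115); r₂ = λ·B[:,1] = (-0.16763,+0.87755,-0.44923)
r₃ = r₁×r₂ = (-0.24925,+0.40315,+0.88054); SVD([r₁ r₂ r₃]) → R = UVᵀ:
  R  [+0.95382 -0.16763 -0.24925]
  R  [+0.25958 +0.87755 +0.40315]
  R  [+0.15115 -0.44923 +0.88054]
t = (+0.05138, -0.10996, +0.41510) m
tr R = 2.711902; θ = arccos((tr R − 1)/2) = 0.543409 rad = 31.135°
axis k = ((R−Rᵀ)₃₂, (R−Rᵀ)₁₃, (R−Rᵀ)₂₁) / (2 sinθ) = (-0.824266, -0.387189, +0.413122)
rvec = θ·k = (-0.447914, -0.210402, +0.224494)

rvec=(-0.4479, -0.2104, 0.2245) tvec=(0.0514, -0.1100, 0.4151)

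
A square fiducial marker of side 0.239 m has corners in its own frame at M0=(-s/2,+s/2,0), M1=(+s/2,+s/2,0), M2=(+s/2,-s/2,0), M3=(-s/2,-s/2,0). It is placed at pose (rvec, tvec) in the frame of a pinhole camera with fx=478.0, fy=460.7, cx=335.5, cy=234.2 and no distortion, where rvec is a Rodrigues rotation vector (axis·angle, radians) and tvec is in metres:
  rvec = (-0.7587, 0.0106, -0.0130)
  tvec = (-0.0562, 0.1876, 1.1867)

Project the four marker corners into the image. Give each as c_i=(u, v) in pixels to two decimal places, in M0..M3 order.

c0=(259.92, 349.34) c1=(363.31, 347.90) c2=(358.99, 270.17) c3=(268.99, 271.49)

Intrinsics K: fx=478.0, fy=460.7, cx=335.5, cy=234.2
Marker side s = 0.239 m; corners in marker frame (Z=0):
  M0 = (-0.1195, +0.1195, 0)
  M1 = (+0.1195, +0.1195, 0)
  M2 = (+0.1195, -0.1195, 0)
  M3 = (-0.1195, -0.1195, 0)
rvec = (-0.7587, 0.0106, -0.0130), |rvec| = θ = 0.75889 rad = 43.481°
Rodrigues: sinθ=0.68811, 1−cosθ=0.27440; R = I + sinθ·[k]× + (1−cosθ)·[k]×²:
    [+0.99987 +0.00796 +0.01431]
    [-0.01562 +0.72566 +0.68788]
    [-0.00491 -0.68801 +0.72568]
t = (-0.0562, 0.1876, 1.1867) m
M0: Pc = R·M0+t = (-0.17473, +0.27618, +1.10507); u = 478.0·(-0.17473)/1.10507 + 335.5 = 259.9188, v = 460.7·(+0.27618)/1.10507 + 234.2 = 349.3396
M1: Pc = R·M1+t = (+0.06423, +0.27245, +1.10390); u = 478.0·(+0.06423)/1.10390 + 335.5 = 363.3144, v = 460.7·(+0.27245)/1.10390 + 234.2 = 347.9041
M2: Pc = R·M2+t = (+0.06233, +0.09902, +1.26833); u = 478.0·(+0.06233)/1.26833 + 335.5 = 358.9917, v = 460.7·(+0.09902)/1.26833 + 234.2 = 270.1665
M3: Pc = R·M3+t = (-0.17663, +0.10275, +1.26950); u = 478.0·(-0.17663)/1.26950 + 335.5 = 268.9926, v = 460.7·(+0.10275)/1.26950 + 234.2 = 271.4879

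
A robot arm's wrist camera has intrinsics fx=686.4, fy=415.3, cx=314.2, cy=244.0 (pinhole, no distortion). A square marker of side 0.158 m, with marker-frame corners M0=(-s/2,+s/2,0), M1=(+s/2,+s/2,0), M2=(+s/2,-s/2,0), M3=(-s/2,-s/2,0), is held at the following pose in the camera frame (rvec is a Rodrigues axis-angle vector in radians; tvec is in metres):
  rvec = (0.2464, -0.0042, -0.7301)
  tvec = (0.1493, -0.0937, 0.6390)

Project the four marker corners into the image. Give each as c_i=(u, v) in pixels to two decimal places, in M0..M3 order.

c0=(461.62, 253.49) c1=(589.04, 187.04) c2=(488.55, 107.18) c3=(356.01, 179.03)

Intrinsics K: fx=686.4, fy=415.3, cx=314.2, cy=244.0
Marker side s = 0.158 m; corners in marker frame (Z=0):
  M0 = (-0.0790, +0.0790, 0)
  M1 = (+0.0790, +0.0790, 0)
  M2 = (+0.0790, -0.0790, 0)
  M3 = (-0.0790, -0.0790, 0)
rvec = (0.2464, -0.0042, -0.7301), |rvec| = θ = 0.77057 rad = 44.150°
Rodrigues: sinθ=0.69654, 1−cosθ=0.28249; R = I + sinθ·[k]× + (1−cosθ)·[k]×²:
    [+0.74640 +0.65947 -0.08938]
    [-0.66045 +0.71752 -0.22127]
    [-0.08179 +0.22419 +0.97111]
t = (0.1493, -0.0937, 0.6390) m
M0: Pc = R·M0+t = (+0.14243, +0.01516, +0.66317); u = 686.4·(+0.14243)/0.66317 + 314.2 = 461.6214, v = 415.3·(+0.01516)/0.66317 + 244.0 = 253.4938
M1: Pc = R·M1+t = (+0.26036, -0.08919, +0.65025); u = 686.4·(+0.26036)/0.65025 + 314.2 = 589.0384, v = 415.3·(-0.08919)/0.65025 + 244.0 = 187.0353
M2: Pc = R·M2+t = (+0.15617, -0.20256, +0.61483); u = 686.4·(+0.15617)/0.61483 + 314.2 = 488.5468, v = 415.3·(-0.20256)/0.61483 + 244.0 = 107.1759
M3: Pc = R·M3+t = (+0.03824, -0.09821, +0.62775); u = 686.4·(+0.03824)/0.62775 + 314.2 = 356.0088, v = 415.3·(-0.09821)/0.62775 + 244.0 = 179.0284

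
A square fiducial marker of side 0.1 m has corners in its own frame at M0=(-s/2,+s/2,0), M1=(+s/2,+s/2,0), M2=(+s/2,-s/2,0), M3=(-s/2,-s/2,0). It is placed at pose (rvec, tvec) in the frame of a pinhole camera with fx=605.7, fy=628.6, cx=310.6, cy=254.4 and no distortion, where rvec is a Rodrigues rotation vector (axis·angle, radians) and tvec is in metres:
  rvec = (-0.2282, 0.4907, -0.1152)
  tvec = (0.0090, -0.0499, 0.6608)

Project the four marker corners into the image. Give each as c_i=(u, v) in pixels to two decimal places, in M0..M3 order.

c0=(281.66, 260.68) c1=(364.36, 244.67) c2=(357.23, 151.46) c3=(277.91, 172.98)

Intrinsics K: fx=605.7, fy=628.6, cx=310.6, cy=254.4
Marker side s = 0.1 m; corners in marker frame (Z=0):
  M0 = (-0.0500, +0.0500, 0)
  M1 = (+0.0500, +0.0500, 0)
  M2 = (+0.0500, -0.0500, 0)
  M3 = (-0.0500, -0.0500, 0)
rvec = (-0.2282, 0.4907, -0.1152), |rvec| = θ = 0.55329 rad = 31.701°
Rodrigues: sinθ=0.52549, 1−cosθ=0.14920; R = I + sinθ·[k]× + (1−cosθ)·[k]×²:
    [+0.87618 +0.05484 +0.47886]
    [-0.16399 +0.96815 +0.18918]
    [-0.45323 -0.24428 +0.85727]
t = (0.0090, -0.0499, 0.6608) m
M0: Pc = R·M0+t = (-0.03207, +0.00671, +0.67125); u = 605.7·(-0.03207)/0.67125 + 310.6 = 281.6642, v = 628.6·(+0.00671)/0.67125 + 254.4 = 260.6808
M1: Pc = R·M1+t = (+0.05555, -0.00969, +0.62592); u = 605.7·(+0.05555)/0.62592 + 310.6 = 364.3559, v = 628.6·(-0.00969)/0.62592 + 254.4 = 244.6668
M2: Pc = R·M2+t = (+0.05007, -0.10651, +0.65035); u = 605.7·(+0.05007)/0.65035 + 310.6 = 357.2296, v = 628.6·(-0.10651)/0.65035 + 254.4 = 151.4555
M3: Pc = R·M3+t = (-0.03755, -0.09011, +0.69568); u = 605.7·(-0.03755)/0.69568 + 310.6 = 277.9059, v = 628.6·(-0.09011)/0.69568 + 254.4 = 172.9798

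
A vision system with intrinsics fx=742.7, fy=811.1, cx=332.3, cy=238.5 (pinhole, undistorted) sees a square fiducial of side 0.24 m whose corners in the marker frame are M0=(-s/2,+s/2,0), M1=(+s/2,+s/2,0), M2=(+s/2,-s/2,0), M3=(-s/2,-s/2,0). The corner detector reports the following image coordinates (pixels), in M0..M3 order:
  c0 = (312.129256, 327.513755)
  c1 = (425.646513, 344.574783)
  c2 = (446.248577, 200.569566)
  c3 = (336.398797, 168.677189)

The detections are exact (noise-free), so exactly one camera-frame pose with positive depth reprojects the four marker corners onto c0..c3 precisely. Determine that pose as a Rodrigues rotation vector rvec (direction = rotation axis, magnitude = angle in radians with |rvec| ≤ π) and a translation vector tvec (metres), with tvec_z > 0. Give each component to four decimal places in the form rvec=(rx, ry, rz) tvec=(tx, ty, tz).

Intrinsics K: fx=742.7, fy=811.1, cx=332.3, cy=238.5
Marker side s = 0.24 m; corners in marker frame (Z=0):
  M0 = (-0.1200, +0.1200, 0)
  M1 = (+0.1200, +0.1200, 0)
  M2 = (+0.1200, -0.1200, 0)
  M3 = (-0.1200, -0.1200, 0)
Detected image corners:
  c0 = (312.129256, 327.513755) px
  c1 = (425.646513, 344.574783) px
  c2 = (446.248577, 200.569566) px
  c3 = (336.398797, 168.677189) px
Planar DLT: solve 8×8 A·h = b for H (H[2,2]=1):
  H  [+623.69011 -113.28991 +382.96961]
  H  [+210.66481 +615.54759 +260.46323]
  H  [+0.41670 -0.05312 +1.00000]
B = K⁻¹H; ‖b₁‖=0.786950, ‖b₂‖=0.786950; λ = 2/(‖b₁‖+‖b₂‖) = 1.270729, sign → tz>0 ⇒ λ=+1.270729
r₁ = λ·B[:,0] = (+0.83019,+0.17434,+0.52952); r₂ = λ·B[:,1] = (-0.16364,+0.98421,-0.06750)
r₃ = r₁×r₂ = (-0.53292,-0.03061,+0.84561); SVD([r₁ r₂ r₃]) → R = UVᵀ:
  R  [+0.83019 -0.16364 -0.53292]
  R  [+0.17434 +0.98421 -0.03061]
  R  [+0.52952 -0.06750 +0.84561]
t = (+0.08669, +0.03441, +1.27073) m
tr R = 2.660012; θ = arccos((tr R − 1)/2) = 0.591678 rad = 33.901°
axis k = ((R−Rᵀ)₃₂, (R−Rᵀ)₁₃, (R−Rᵀ)₂₁) / (2 sinθ) = (-0.033063, -0.952423, +0.302980)
rvec = θ·k = (-0.019562, -0.563528, +0.179267)

rvec=(-0.0196, -0.5635, 0.1793) tvec=(0.0867, 0.0344, 1.2707)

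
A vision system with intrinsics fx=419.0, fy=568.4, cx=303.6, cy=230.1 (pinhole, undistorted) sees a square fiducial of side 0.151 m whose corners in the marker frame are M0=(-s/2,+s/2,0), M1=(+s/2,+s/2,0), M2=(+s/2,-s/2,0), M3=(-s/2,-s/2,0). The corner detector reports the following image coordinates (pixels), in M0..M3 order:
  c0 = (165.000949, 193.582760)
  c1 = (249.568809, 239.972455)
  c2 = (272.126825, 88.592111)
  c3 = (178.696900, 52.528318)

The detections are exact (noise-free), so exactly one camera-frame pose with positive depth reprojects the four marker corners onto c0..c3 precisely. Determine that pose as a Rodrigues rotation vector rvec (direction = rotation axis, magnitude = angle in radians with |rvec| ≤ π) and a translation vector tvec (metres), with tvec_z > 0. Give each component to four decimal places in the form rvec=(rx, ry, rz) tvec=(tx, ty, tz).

Intrinsics K: fx=419.0, fy=568.4, cx=303.6, cy=230.1
Marker side s = 0.151 m; corners in marker frame (Z=0):
  M0 = (-0.0755, +0.0755, 0)
  M1 = (+0.0755, +0.0755, 0)
  M2 = (+0.0755, -0.0755, 0)
  M3 = (-0.0755, -0.0755, 0)
Detected image corners:
  c0 = (165.000949, 193.582760) px
  c1 = (249.568809, 239.972455) px
  c2 = (272.126825, 88.592111) px
  c3 = (178.696900, 52.528318) px
Planar DLT: solve 8×8 A·h = b for H (H[2,2]=1):
  H  [+454.48573 -3.24608 +213.90658]
  H  [+185.59777 +1043.38470 +145.65192]
  H  [-0.61812 +0.53354 +1.00000]
B = K⁻¹H; ‖b₁‖=1.750281, ‖b₂‖=1.750281; λ = 2/(‖b₁‖+‖b₂‖) = 0.571337, sign → tz>0 ⇒ λ=+0.571337
r₁ = λ·B[:,0] = (+0.87561,+0.32952,-0.35315); r₂ = λ·B[:,1] = (-0.22530,+0.92537,+0.30483)
r₃ = r₁×r₂ = (+0.42725,-0.18735,+0.88451); SVD([r₁ r₂ r₃]) → R = UVᵀ:
  R  [+0.87561 -0.22530 +0.42725]
  R  [+0.32952 +0.92537 -0.18735]
  R  [-0.35315 +0.30483 +0.88451]
t = (-0.12230, -0.08488, +0.57134) m
tr R = 2.685498; θ = arccos((tr R − 1)/2) = 0.568426 rad = 32.568°
axis k = ((R−Rᵀ)₃₂, (R−Rᵀ)₁₃, (R−Rᵀ)₂₁) / (2 sinθ) = (+0.457156, +0.724867, +0.515341)
rvec = θ·k = (+0.259860, +0.412033, +0.292933)

rvec=(0.2599, 0.4120, 0.2929) tvec=(-0.1223, -0.0849, 0.5713)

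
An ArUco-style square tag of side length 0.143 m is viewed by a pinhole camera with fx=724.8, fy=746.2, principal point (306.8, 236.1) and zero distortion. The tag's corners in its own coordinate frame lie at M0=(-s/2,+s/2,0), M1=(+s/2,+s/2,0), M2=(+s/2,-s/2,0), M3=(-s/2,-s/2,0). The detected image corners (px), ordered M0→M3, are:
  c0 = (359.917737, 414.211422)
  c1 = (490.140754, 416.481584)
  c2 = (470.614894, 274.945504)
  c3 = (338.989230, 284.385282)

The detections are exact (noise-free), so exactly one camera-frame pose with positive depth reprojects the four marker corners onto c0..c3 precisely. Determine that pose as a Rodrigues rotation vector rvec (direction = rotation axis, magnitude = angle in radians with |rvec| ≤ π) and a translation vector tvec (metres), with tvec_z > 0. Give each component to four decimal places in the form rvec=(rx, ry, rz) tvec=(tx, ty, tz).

Intrinsics K: fx=724.8, fy=746.2, cx=306.8, cy=236.1
Marker side s = 0.143 m; corners in marker frame (Z=0):
  M0 = (-0.0715, +0.0715, 0)
  M1 = (+0.0715, +0.0715, 0)
  M2 = (+0.0715, -0.0715, 0)
  M3 = (-0.0715, -0.0715, 0)
Detected image corners:
  c0 = (359.917737, 414.211422) px
  c1 = (490.140754, 416.481584) px
  c2 = (470.614894, 274.945504) px
  c3 = (338.989230, 284.385282) px
Planar DLT: solve 8×8 A·h = b for H (H[2,2]=1):
  H  [+666.91780 +211.14814 +412.23262]
  H  [-232.77107 +1005.26466 +348.39510]
  H  [-0.59911 +0.16748 +1.00000]
B = K⁻¹H; ‖b₁‖=1.323465, ‖b₂‖=1.323465; λ = 2/(‖b₁‖+‖b₂‖) = 0.755592, sign → tz>0 ⇒ λ=+0.755592
r₁ = λ·B[:,0] = (+0.88687,-0.09247,-0.45268); r₂ = λ·B[:,1] = (+0.16655,+0.97788,+0.12655)
r₃ = r₁×r₂ = (+0.43096,-0.18762,+0.88265); SVD([r₁ r₂ r₃]) → R = UVᵀ:
  R  [+0.88687 +0.16655 +0.43096]
  R  [-0.09247 +0.97788 -0.18762]
  R  [-0.45268 +0.12655 +0.88265]
t = (+0.10991, +0.11371, +0.75559) m
tr R = 2.747392; θ = arccos((tr R − 1)/2) = 0.508048 rad = 29.109°
axis k = ((R−Rᵀ)₃₂, (R−Rᵀ)₁₃, (R−Rᵀ)₂₁) / (2 sinθ) = (+0.322905, +0.908215, -0.266228)
rvec = θ·k = (+0.164051, +0.461417, -0.135256)

rvec=(0.1641, 0.4614, -0.1353) tvec=(0.1099, 0.1137, 0.7556)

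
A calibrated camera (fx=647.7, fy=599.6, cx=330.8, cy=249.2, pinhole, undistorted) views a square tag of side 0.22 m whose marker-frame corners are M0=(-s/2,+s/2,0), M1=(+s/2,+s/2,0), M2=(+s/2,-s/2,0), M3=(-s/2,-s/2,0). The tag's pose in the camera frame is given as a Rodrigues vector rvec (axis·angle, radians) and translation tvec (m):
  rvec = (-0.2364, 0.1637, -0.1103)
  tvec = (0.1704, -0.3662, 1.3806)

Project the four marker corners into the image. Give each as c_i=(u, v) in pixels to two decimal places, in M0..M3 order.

Intrinsics K: fx=647.7, fy=599.6, cx=330.8, cy=249.2
Marker side s = 0.22 m; corners in marker frame (Z=0):
  M0 = (-0.1100, +0.1100, 0)
  M1 = (+0.1100, +0.1100, 0)
  M2 = (+0.1100, -0.1100, 0)
  M3 = (-0.1100, -0.1100, 0)
rvec = (-0.2364, 0.1637, -0.1103), |rvec| = θ = 0.30798 rad = 17.646°
Rodrigues: sinθ=0.30313, 1−cosθ=0.04705; R = I + sinθ·[k]× + (1−cosθ)·[k]×²:
    [+0.98067 +0.08937 +0.17406]
    [-0.12776 +0.96624 +0.22372]
    [-0.14819 -0.24164 +0.95898]
t = (0.1704, -0.3662, 1.3806) m
M0: Pc = R·M0+t = (+0.07236, -0.24586, +1.37032); u = 647.7·(+0.07236)/1.37032 + 330.8 = 365.0003, v = 599.6·(-0.24586)/1.37032 + 249.2 = 141.6213
M1: Pc = R·M1+t = (+0.28810, -0.27397, +1.33772); u = 647.7·(+0.28810)/1.33772 + 330.8 = 470.2950, v = 599.6·(-0.27397)/1.33772 + 249.2 = 126.4009
M2: Pc = R·M2+t = (+0.26844, -0.48654, +1.39088); u = 647.7·(+0.26844)/1.39088 + 330.8 = 455.8078, v = 599.6·(-0.48654)/1.39088 + 249.2 = 39.4552
M3: Pc = R·M3+t = (+0.05270, -0.45843, +1.42348); u = 647.7·(+0.05270)/1.42348 + 330.8 = 354.7771, v = 599.6·(-0.45843)/1.42348 + 249.2 = 56.0985

c0=(365.00, 141.62) c1=(470.30, 126.40) c2=(455.81, 39.46) c3=(354.78, 56.10)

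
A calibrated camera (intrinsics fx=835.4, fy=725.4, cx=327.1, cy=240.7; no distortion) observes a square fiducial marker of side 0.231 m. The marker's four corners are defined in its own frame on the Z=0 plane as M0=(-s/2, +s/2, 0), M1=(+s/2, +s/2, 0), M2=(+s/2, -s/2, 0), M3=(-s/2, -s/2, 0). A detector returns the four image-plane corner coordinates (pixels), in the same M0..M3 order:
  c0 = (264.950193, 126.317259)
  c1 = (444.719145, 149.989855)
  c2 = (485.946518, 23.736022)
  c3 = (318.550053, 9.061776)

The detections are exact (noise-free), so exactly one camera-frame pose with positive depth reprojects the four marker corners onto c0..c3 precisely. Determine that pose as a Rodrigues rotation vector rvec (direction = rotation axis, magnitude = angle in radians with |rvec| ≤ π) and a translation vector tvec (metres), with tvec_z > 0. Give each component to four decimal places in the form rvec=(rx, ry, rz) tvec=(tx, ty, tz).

Intrinsics K: fx=835.4, fy=725.4, cx=327.1, cy=240.7
Marker side s = 0.231 m; corners in marker frame (Z=0):
  M0 = (-0.1155, +0.1155, 0)
  M1 = (+0.1155, +0.1155, 0)
  M2 = (+0.1155, -0.1155, 0)
  M3 = (-0.1155, -0.1155, 0)
Detected image corners:
  c0 = (264.950193, 126.317259) px
  c1 = (444.719145, 149.989855) px
  c2 = (485.946518, 23.736022) px
  c3 = (318.550053, 9.061776) px
Planar DLT: solve 8×8 A·h = b for H (H[2,2]=1):
  H  [+651.78602 -349.76046 +376.97302]
  H  [+62.04391 +497.15557 +74.31893]
  H  [-0.26016 -0.37962 +1.00000]
B = K⁻¹H; ‖b₁‖=0.935557, ‖b₂‖=0.935557; λ = 2/(‖b₁‖+‖b₂‖) = 1.068882, sign → tz>0 ⇒ λ=+1.068882
r₁ = λ·B[:,0] = (+0.94283,+0.18369,-0.27808); r₂ = λ·B[:,1] = (-0.28863,+0.86720,-0.40577)
r₃ = r₁×r₂ = (+0.16661,+0.46283,+0.87065); SVD([r₁ r₂ r₃]) → R = UVᵀ:
  R  [+0.94283 -0.28863 +0.16661]
  R  [+0.18369 +0.86720 +0.46283]
  R  [-0.27808 -0.40577 +0.87065]
t = (+0.06381, -0.24516, +1.06888) m
tr R = 2.680680; θ = arccos((tr R − 1)/2) = 0.572886 rad = 32.824°
axis k = ((R−Rᵀ)₃₂, (R−Rᵀ)₁₃, (R−Rᵀ)₂₁) / (2 sinθ) = (-0.801207, +0.410185, +0.435679)
rvec = θ·k = (-0.459000, +0.234989, +0.249594)

rvec=(-0.4590, 0.2350, 0.2496) tvec=(0.0638, -0.2452, 1.0689)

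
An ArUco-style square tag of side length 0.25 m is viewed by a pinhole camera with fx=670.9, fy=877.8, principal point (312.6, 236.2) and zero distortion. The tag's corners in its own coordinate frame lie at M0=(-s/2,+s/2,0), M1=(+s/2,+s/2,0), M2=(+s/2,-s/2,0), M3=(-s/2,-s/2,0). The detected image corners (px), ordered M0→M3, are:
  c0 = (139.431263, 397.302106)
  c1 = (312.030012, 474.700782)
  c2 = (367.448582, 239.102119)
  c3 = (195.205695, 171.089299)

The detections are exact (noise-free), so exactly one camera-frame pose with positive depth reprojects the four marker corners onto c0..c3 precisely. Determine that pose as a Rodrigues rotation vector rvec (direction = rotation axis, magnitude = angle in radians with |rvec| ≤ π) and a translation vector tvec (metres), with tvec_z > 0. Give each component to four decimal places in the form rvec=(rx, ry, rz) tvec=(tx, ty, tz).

rvec=(-0.0698, 0.1242, 0.2987) tvec=(-0.0821, 0.0860, 0.9110)

Intrinsics K: fx=670.9, fy=877.8, cx=312.6, cy=236.2
Marker side s = 0.25 m; corners in marker frame (Z=0):
  M0 = (-0.1250, +0.1250, 0)
  M1 = (+0.1250, +0.1250, 0)
  M2 = (+0.1250, -0.1250, 0)
  M3 = (-0.1250, -0.1250, 0)
Detected image corners:
  c0 = (139.431263, 397.302106) px
  c1 = (312.030012, 474.700782) px
  c2 = (367.448582, 239.102119) px
  c3 = (195.205695, 171.089299) px
Planar DLT: solve 8×8 A·h = b for H (H[2,2]=1):
  H  [+652.85436 -236.36575 +252.15510]
  H  [+244.13539 +905.62321 +319.09353]
  H  [-0.14525 -0.05509 +1.00000]
B = K⁻¹H; ‖b₁‖=1.097695, ‖b₂‖=1.097695; λ = 2/(‖b₁‖+‖b₂‖) = 0.911000, sign → tz>0 ⇒ λ=+0.911000
r₁ = λ·B[:,0] = (+0.94815,+0.28897,-0.13232); r₂ = λ·B[:,1] = (-0.29757,+0.95338,-0.05019)
r₃ = r₁×r₂ = (+0.11165,+0.08696,+0.98994); SVD([r₁ r₂ r₃]) → R = UVᵀ:
  R  [+0.94815 -0.29757 +0.11165]
  R  [+0.28897 +0.95338 +0.08696]
  R  [-0.13232 -0.05019 +0.98994]
t = (-0.08208, +0.08603, +0.91100) m
tr R = 2.891464; θ = arccos((tr R − 1)/2) = 0.330956 rad = 18.962°
axis k = ((R−Rᵀ)₃₂, (R−Rᵀ)₁₃, (R−Rᵀ)₂₁) / (2 sinθ) = (-0.211027, +0.375393, +0.902523)
rvec = θ·k = (-0.069841, +0.124239, +0.298696)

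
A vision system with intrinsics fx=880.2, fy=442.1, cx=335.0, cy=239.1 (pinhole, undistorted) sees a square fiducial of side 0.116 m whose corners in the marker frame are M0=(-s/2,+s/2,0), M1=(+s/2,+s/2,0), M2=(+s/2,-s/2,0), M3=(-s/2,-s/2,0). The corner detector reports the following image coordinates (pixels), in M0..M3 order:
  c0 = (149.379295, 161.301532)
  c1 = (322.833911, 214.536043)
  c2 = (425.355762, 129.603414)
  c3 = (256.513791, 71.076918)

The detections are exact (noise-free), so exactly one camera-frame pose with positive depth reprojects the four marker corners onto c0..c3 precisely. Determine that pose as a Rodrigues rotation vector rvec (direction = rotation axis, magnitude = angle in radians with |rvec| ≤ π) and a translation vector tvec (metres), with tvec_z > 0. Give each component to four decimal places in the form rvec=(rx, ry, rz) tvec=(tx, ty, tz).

Intrinsics K: fx=880.2, fy=442.1, cx=335.0, cy=239.1
Marker side s = 0.116 m; corners in marker frame (Z=0):
  M0 = (-0.0580, +0.0580, 0)
  M1 = (+0.0580, +0.0580, 0)
  M2 = (+0.0580, -0.0580, 0)
  M3 = (-0.0580, -0.0580, 0)
Detected image corners:
  c0 = (149.379295, 161.301532) px
  c1 = (322.833911, 214.536043) px
  c2 = (425.355762, 129.603414) px
  c3 = (256.513791, 71.076918) px
Planar DLT: solve 8×8 A·h = b for H (H[2,2]=1):
  H  [+1614.30295 -885.14664 +290.71911]
  H  [+550.99039 +763.33828 +145.06752]
  H  [+0.48113 +0.06235 +1.00000]
B = K⁻¹H; ‖b₁‖=1.982259, ‖b₂‖=1.982259; λ = 2/(‖b₁‖+‖b₂‖) = 0.504475, sign → tz>0 ⇒ λ=+0.504475
r₁ = λ·B[:,0] = (+0.83284,+0.49746,+0.24272); r₂ = λ·B[:,1] = (-0.51928,+0.85402,+0.03145)
r₃ = r₁×r₂ = (-0.19164,-0.15223,+0.96959); SVD([r₁ r₂ r₃]) → R = UVᵀ:
  R  [+0.83284 -0.51928 -0.19164]
  R  [+0.49746 +0.85402 -0.15223]
  R  [+0.24272 +0.03145 +0.96959]
t = (-0.02538, -0.10730, +0.50447) m
tr R = 2.656451; θ = arccos((tr R − 1)/2) = 0.594862 rad = 34.083°
axis k = ((R−Rᵀ)₃₂, (R−Rᵀ)₁₃, (R−Rᵀ)₂₁) / (2 sinθ) = (+0.163893, -0.387542, +0.907166)
rvec = θ·k = (+0.097494, -0.230534, +0.539639)

rvec=(0.0975, -0.2305, 0.5396) tvec=(-0.0254, -0.1073, 0.5045)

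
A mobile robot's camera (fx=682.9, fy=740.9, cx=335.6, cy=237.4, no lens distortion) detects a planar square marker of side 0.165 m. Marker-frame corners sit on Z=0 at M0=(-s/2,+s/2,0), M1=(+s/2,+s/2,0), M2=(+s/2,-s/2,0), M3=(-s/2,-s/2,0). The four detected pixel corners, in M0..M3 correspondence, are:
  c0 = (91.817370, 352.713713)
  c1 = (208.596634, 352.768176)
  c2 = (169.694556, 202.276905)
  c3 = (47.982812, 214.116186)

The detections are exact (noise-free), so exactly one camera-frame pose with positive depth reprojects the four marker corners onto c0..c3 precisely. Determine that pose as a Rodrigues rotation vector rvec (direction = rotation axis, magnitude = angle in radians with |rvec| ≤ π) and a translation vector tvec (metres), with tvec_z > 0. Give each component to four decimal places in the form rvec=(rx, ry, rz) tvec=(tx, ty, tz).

rvec=(0.3614, 0.3654, -0.1278) tvec=(-0.2344, 0.0475, 0.7705)

Intrinsics K: fx=682.9, fy=740.9, cx=335.6, cy=237.4
Marker side s = 0.165 m; corners in marker frame (Z=0):
  M0 = (-0.0825, +0.0825, 0)
  M1 = (+0.0825, +0.0825, 0)
  M2 = (+0.0825, -0.0825, 0)
  M3 = (-0.0825, -0.0825, 0)
Detected image corners:
  c0 = (91.817370, 352.713713) px
  c1 = (208.596634, 352.768176) px
  c2 = (169.694556, 202.276905) px
  c3 = (47.982812, 214.116186) px
Planar DLT: solve 8×8 A·h = b for H (H[2,2]=1):
  H  [+659.79863 +305.42413 +127.86654]
  H  [-169.56039 +991.77099 +283.07686]
  H  [-0.48166 +0.41779 +1.00000]
B = K⁻¹H; ‖b₁‖=1.297869, ‖b₂‖=1.297869; λ = 2/(‖b₁‖+‖b₂‖) = 0.770494, sign → tz>0 ⇒ λ=+0.770494
r₁ = λ·B[:,0] = (+0.92681,-0.05742,-0.37112); r₂ = λ·B[:,1] = (+0.18641,+0.92824,+0.32190)
r₃ = r₁×r₂ = (+0.32600,-0.36752,+0.87101); SVD([r₁ r₂ r₃]) → R = UVᵀ:
  R  [+0.92681 +0.18641 +0.32600]
  R  [-0.05742 +0.92824 -0.36752]
  R  [-0.37112 +0.32190 +0.87101]
t = (-0.23438, +0.04750, +0.77049) m
tr R = 2.726055; θ = arccos((tr R − 1)/2) = 0.529564 rad = 30.342°
axis k = ((R−Rᵀ)₃₂, (R−Rᵀ)₁₃, (R−Rᵀ)₂₁) / (2 sinθ) = (+0.682387, +0.690004, -0.241336)
rvec = θ·k = (+0.361367, +0.365401, -0.127803)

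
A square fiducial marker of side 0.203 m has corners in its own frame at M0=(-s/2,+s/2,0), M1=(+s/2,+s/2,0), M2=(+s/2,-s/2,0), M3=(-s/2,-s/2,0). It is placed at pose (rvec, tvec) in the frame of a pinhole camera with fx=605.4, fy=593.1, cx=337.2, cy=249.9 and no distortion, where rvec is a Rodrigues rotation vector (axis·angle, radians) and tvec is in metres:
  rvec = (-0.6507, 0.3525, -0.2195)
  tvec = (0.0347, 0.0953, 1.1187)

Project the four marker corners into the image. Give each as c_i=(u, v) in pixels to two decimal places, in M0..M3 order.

Intrinsics K: fx=605.4, fy=593.1, cx=337.2, cy=249.9
Marker side s = 0.203 m; corners in marker frame (Z=0):
  M0 = (-0.1015, +0.1015, 0)
  M1 = (+0.1015, +0.1015, 0)
  M2 = (+0.1015, -0.1015, 0)
  M3 = (-0.1015, -0.1015, 0)
rvec = (-0.6507, 0.3525, -0.2195), |rvec| = θ = 0.77191 rad = 44.227°
Rodrigues: sinθ=0.69751, 1−cosθ=0.28342; R = I + sinθ·[k]× + (1−cosθ)·[k]×²:
    [+0.91798 +0.08924 +0.38646]
    [-0.30745 +0.77568 +0.55117]
    [-0.25058 -0.62478 +0.73950]
t = (0.0347, 0.0953, 1.1187) m
M0: Pc = R·M0+t = (-0.04942, +0.20524, +1.08072); u = 605.4·(-0.04942)/1.08072 + 337.2 = 309.5174, v = 593.1·(+0.20524)/1.08072 + 249.9 = 362.5346
M1: Pc = R·M1+t = (+0.13693, +0.14283, +1.02985); u = 605.4·(+0.13693)/1.02985 + 337.2 = 417.6962, v = 593.1·(+0.14283)/1.02985 + 249.9 = 332.1548
M2: Pc = R·M2+t = (+0.11882, -0.01464, +1.15668); u = 605.4·(+0.11882)/1.15668 + 337.2 = 399.3882, v = 593.1·(-0.01464)/1.15668 + 249.9 = 242.3945
M3: Pc = R·M3+t = (-0.06753, +0.04777, +1.20755); u = 605.4·(-0.06753)/1.20755 + 337.2 = 303.3428, v = 593.1·(+0.04777)/1.20755 + 249.9 = 273.3646

c0=(309.52, 362.53) c1=(417.70, 332.15) c2=(399.39, 242.39) c3=(303.34, 273.36)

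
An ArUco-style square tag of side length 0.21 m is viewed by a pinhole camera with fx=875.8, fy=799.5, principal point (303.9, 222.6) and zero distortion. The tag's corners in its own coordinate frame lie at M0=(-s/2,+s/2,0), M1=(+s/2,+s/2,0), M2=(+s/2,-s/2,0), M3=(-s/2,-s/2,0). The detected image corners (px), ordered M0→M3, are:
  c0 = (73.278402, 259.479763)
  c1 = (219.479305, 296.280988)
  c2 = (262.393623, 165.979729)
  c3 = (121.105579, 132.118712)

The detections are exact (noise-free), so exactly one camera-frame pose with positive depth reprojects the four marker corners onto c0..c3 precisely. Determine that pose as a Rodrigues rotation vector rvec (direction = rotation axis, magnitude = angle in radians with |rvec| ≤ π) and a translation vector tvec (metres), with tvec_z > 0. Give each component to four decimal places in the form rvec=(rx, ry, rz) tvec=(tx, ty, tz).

Intrinsics K: fx=875.8, fy=799.5, cx=303.9, cy=222.6
Marker side s = 0.21 m; corners in marker frame (Z=0):
  M0 = (-0.1050, +0.1050, 0)
  M1 = (+0.1050, +0.1050, 0)
  M2 = (+0.1050, -0.1050, 0)
  M3 = (-0.1050, -0.1050, 0)
Detected image corners:
  c0 = (73.278402, 259.479763) px
  c1 = (219.479305, 296.280988) px
  c2 = (262.393623, 165.979729) px
  c3 = (121.105579, 132.118712) px
Planar DLT: solve 8×8 A·h = b for H (H[2,2]=1):
  H  [+674.30984 -246.78423 +169.05140]
  H  [+155.52817 +574.72544 +212.12885]
  H  [-0.05894 -0.18136 +1.00000]
B = K⁻¹H; ‖b₁‖=0.820174, ‖b₂‖=0.820174; λ = 2/(‖b₁‖+‖b₂‖) = 1.219254, sign → tz>0 ⇒ λ=+1.219254
r₁ = λ·B[:,0] = (+0.96368,+0.25719,-0.07186); r₂ = λ·B[:,1] = (-0.26684,+0.93803,-0.22112)
r₃ = r₁×r₂ = (+0.01054,+0.23226,+0.97260); SVD([r₁ r₂ r₃]) → R = UVᵀ:
  R  [+0.96368 -0.26684 +0.01054]
  R  [+0.25719 +0.93803 +0.23226]
  R  [-0.07186 -0.22112 +0.97260]
t = (-0.18773, -0.01597, +1.21925) m
tr R = 2.874313; θ = arccos((tr R − 1)/2) = 0.356407 rad = 20.421°
axis k = ((R−Rᵀ)₃₂, (R−Rᵀ)₁₃, (R−Rᵀ)₂₁) / (2 sinθ) = (-0.649712, +0.118091, +0.750952)
rvec = θ·k = (-0.231562, +0.042089, +0.267645)

rvec=(-0.2316, 0.0421, 0.2676) tvec=(-0.1877, -0.0160, 1.2193)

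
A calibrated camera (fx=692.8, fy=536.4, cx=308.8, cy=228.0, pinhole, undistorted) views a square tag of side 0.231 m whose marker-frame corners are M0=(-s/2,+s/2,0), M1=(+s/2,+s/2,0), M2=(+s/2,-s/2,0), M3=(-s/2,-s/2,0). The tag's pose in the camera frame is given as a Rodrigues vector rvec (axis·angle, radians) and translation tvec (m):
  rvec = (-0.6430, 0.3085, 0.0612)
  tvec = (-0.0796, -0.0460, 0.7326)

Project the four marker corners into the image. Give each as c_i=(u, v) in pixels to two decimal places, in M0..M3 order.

Intrinsics K: fx=692.8, fy=536.4, cx=308.8, cy=228.0
Marker side s = 0.231 m; corners in marker frame (Z=0):
  M0 = (-0.1155, +0.1155, 0)
  M1 = (+0.1155, +0.1155, 0)
  M2 = (+0.1155, -0.1155, 0)
  M3 = (-0.1155, -0.1155, 0)
rvec = (-0.6430, 0.3085, 0.0612), |rvec| = θ = 0.71580 rad = 41.012°
Rodrigues: sinθ=0.65622, 1−cosθ=0.24543; R = I + sinθ·[k]× + (1−cosθ)·[k]×²:
    [+0.95262 -0.15113 +0.26397]
    [-0.03891 +0.80016 +0.59852]
    [-0.30167 -0.58044 +0.75636]
t = (-0.0796, -0.0460, 0.7326) m
M0: Pc = R·M0+t = (-0.20708, +0.05091, +0.70040); u = 692.8·(-0.20708)/0.70040 + 308.8 = 103.9655, v = 536.4·(+0.05091)/0.70040 + 228.0 = 266.9913
M1: Pc = R·M1+t = (+0.01297, +0.04192, +0.63072); u = 692.8·(+0.01297)/0.63072 + 308.8 = 323.0492, v = 536.4·(+0.04192)/0.63072 + 228.0 = 263.6546
M2: Pc = R·M2+t = (+0.04788, -0.14291, +0.76480); u = 692.8·(+0.04788)/0.76480 + 308.8 = 352.1747, v = 536.4·(-0.14291)/0.76480 + 228.0 = 127.7663
M3: Pc = R·M3+t = (-0.17217, -0.13392, +0.83448); u = 692.8·(-0.17217)/0.83448 + 308.8 = 165.8602, v = 536.4·(-0.13392)/0.83448 + 228.0 = 141.9148

c0=(103.97, 266.99) c1=(323.05, 263.65) c2=(352.17, 127.77) c3=(165.86, 141.91)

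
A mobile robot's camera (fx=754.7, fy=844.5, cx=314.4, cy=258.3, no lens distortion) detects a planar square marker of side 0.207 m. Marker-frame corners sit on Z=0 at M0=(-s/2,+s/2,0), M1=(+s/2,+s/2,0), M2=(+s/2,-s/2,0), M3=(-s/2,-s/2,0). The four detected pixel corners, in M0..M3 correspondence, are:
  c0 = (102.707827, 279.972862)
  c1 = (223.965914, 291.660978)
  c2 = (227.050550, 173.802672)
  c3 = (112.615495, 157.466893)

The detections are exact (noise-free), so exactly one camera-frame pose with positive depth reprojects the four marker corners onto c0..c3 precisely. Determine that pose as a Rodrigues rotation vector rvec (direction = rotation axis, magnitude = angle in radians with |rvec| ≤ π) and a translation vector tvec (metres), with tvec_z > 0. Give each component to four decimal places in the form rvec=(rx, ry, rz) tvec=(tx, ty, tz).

rvec=(-0.3658, -0.3113, 0.0423) tvec=(-0.2596, -0.0540, 1.3383)

Intrinsics K: fx=754.7, fy=844.5, cx=314.4, cy=258.3
Marker side s = 0.207 m; corners in marker frame (Z=0):
  M0 = (-0.1035, +0.1035, 0)
  M1 = (+0.1035, +0.1035, 0)
  M2 = (+0.1035, -0.1035, 0)
  M3 = (-0.1035, -0.1035, 0)
Detected image corners:
  c0 = (102.707827, 279.972862) px
  c1 = (223.965914, 291.660978) px
  c2 = (227.050550, 173.802672) px
  c3 = (112.615495, 157.466893) px
Planar DLT: solve 8×8 A·h = b for H (H[2,2]=1):
  H  [+605.17086 -75.60191 +168.00460]
  H  [+117.21638 +519.91443 +224.21913]
  H  [+0.21803 -0.26768 +1.00000]
B = K⁻¹H; ‖b₁‖=0.747205, ‖b₂‖=0.747206; λ = 2/(‖b₁‖+‖b₂‖) = 1.338320, sign → tz>0 ⇒ λ=+1.338320
r₁ = λ·B[:,0] = (+0.95160,+0.09651,+0.29179); r₂ = λ·B[:,1] = (+0.01517,+0.93351,-0.35824)
r₃ = r₁×r₂ = (-0.30696,+0.34533,+0.88686); SVD([r₁ r₂ r₃]) → R = UVᵀ:
  R  [+0.95160 +0.01517 -0.30696]
  R  [+0.09651 +0.93351 +0.34533]
  R  [+0.29179 -0.35824 +0.88686]
t = (-0.25960, -0.05401, +1.33832) m
tr R = 2.771966; θ = arccos((tr R − 1)/2) = 0.482187 rad = 27.627°
axis k = ((R−Rᵀ)₃₂, (R−Rᵀ)₁₃, (R−Rᵀ)₂₁) / (2 sinθ) = (-0.758620, -0.645604, +0.087701)
rvec = θ·k = (-0.365797, -0.311302, +0.042288)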